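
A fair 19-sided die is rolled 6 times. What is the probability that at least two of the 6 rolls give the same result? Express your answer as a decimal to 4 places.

P(all 6 different) = 19/19 · 18/19 · ··· · 14/19 ≈ 0.4152.
P(at least two equal) = 1 − 0.4152 = 0.5848.

0.5848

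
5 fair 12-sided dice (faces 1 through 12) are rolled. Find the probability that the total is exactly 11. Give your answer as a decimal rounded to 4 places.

0.0008

There are 12^5 = 248832 equally likely outcomes.
The number of ordered 5-tuples from {1,…,12} summing to 11 is 210.
P(sum = 11) = 210/248832 = 35/41472 ≈ 0.0008.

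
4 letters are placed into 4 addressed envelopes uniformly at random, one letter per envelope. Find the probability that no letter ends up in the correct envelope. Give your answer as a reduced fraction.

This is the derangement probability: permutations of 4 with no fixed point.
D(4) = 4! · (1 − 1/1! + 1/2! − ··· + (−1)^4/4!) = 9.
P = 9/24 = 3/8.

3/8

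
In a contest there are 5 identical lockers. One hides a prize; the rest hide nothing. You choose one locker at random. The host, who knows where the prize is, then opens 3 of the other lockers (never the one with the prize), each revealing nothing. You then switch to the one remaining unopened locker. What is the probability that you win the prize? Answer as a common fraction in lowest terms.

4/5

Your original locker holds the prize with probability 1/5, so the other 4 collectively hold it with probability 4/5.
The host can always find 3 empty lockers to open, so the reveals don't change that 4/5; it is now spread over the 1 remaining unopened locker.
P(win by switching) = (4/5) · (1/1) = 4/5.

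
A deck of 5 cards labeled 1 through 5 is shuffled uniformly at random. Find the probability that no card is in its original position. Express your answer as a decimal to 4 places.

0.3667

This is the derangement probability: permutations of 5 with no fixed point.
D(5) = 5! · (1 − 1/1! + 1/2! − ··· + (−1)^5/5!) = 44.
P = 44/120 = 11/30 ≈ 0.3667.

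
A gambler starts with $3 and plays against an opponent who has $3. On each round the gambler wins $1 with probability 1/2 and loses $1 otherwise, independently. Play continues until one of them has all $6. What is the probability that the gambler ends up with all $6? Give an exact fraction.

With a fair step, P(i) = ½P(i−1) + ½P(i+1) with P(0)=0, P(6)=1 has the linear solution P(i) = i/6.
P(3) = 3/6 = 1/2.

1/2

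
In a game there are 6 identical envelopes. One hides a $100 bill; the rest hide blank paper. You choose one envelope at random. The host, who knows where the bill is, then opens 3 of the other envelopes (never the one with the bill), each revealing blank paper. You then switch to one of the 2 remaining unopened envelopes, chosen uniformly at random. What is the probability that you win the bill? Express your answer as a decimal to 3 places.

0.417

Your original envelope holds the bill with probability 1/6, so the other 5 collectively hold it with probability 5/6.
The host can always find 3 empty envelopes to open, so the reveals don't change that 5/6; it is now spread over the 2 remaining unopened envelopes.
P(win by switching) = (5/6) · (1/2) = 5/12 ≈ 0.417.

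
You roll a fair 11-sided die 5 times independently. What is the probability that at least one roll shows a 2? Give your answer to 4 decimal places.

P(no roll shows a 2) = (10/11)^5 ≈ 0.6209.
P(at least one) = 1 − 0.6209 = 0.3791.

0.3791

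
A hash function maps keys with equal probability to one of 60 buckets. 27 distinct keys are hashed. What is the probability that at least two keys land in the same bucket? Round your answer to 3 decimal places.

0.999

It's easier to compute the probability that all 27 are distinct.
P(all distinct) = 60/60 · 59/60 · ··· · 34/60 ≈ 0.001.
So the probability of at least one match is 1 − 0.001 = 0.999.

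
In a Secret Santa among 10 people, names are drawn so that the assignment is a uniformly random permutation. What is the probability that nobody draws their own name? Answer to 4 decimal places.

0.3679

This is the derangement probability: permutations of 10 with no fixed point.
D(10) = 10! · (1 − 1/1! + 1/2! − ··· + (−1)^10/10!) = 1334961.
P = 1334961/3628800 = 16481/44800 ≈ 0.3679.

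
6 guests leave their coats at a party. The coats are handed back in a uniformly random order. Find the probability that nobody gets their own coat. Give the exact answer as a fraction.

53/144

This is the derangement probability: permutations of 6 with no fixed point.
D(6) = 6! · (1 − 1/1! + 1/2! − ··· + (−1)^6/6!) = 265.
P = 265/720 = 53/144.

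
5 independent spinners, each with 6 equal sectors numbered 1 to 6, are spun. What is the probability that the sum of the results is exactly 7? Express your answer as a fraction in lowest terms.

5/2592

There are 6^5 = 7776 equally likely outcomes.
The number of ordered 5-tuples from {1,…,6} summing to 7 is 15.
P(sum = 7) = 15/7776 = 5/2592.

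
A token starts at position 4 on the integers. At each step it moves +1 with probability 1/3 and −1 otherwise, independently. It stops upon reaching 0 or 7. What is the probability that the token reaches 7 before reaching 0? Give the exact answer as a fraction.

15/127

Let r = q/p = (2/3)/(1/3) = 2. The recurrence P(i) = p·P(i+1) + q·P(i−1) with P(0)=0, P(7)=1 gives P(i) = (1 − r^i)/(1 − r^7).
P(4) = (1 − (2)^4) / (1 − (2)^7) = 15/127.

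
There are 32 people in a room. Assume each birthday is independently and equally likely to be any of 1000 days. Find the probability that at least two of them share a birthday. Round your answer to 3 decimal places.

0.394

It's easier to compute the probability that all 32 are distinct.
P(all distinct) = 1000/1000 · 999/1000 · ··· · 969/1000 ≈ 0.606.
So the probability of at least one match is 1 − 0.606 = 0.394.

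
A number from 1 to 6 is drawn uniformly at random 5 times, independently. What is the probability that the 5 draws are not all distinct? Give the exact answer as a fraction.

49/54

P(all 5 different) = 6/6 · 5/6 · ··· · 2/6 = 5/54.
P(at least two equal) = 1 − 5/54 = 49/54.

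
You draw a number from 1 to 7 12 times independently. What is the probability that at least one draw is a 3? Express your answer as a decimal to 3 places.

0.843

P(no draw is a 3) = (6/7)^12 ≈ 0.157.
P(at least one) = 1 − 0.157 = 0.843.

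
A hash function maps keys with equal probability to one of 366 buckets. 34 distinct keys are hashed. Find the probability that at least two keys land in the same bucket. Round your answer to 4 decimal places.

0.7944

It's easier to compute the probability that all 34 are distinct.
P(all distinct) = 366/366 · 365/366 · ··· · 333/366 ≈ 0.2056.
So the probability of at least one match is 1 − 0.2056 = 0.7944.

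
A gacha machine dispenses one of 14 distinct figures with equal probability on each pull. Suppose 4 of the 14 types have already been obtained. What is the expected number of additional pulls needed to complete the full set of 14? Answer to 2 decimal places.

Starting from 4 distinct types, each trial gives a new one with probability (14−i)/14 when i types are held, so the wait for the next new type is 14/(14−i).
E = 14/10 + 14/9 + 14/8 + 14/7 + 14/6 + 14/5 + 14/4 + 14/3 + 14/2 + 14/1 = 7381/180 ≈ 41.01.

41.01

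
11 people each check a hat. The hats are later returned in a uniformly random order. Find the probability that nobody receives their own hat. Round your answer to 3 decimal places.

0.368

This is the derangement probability: permutations of 11 with no fixed point.
D(11) = 11! · (1 − 1/1! + 1/2! − ··· + (−1)^11/11!) = 14684570.
P = 14684570/39916800 = 1468457/3991680 ≈ 0.368.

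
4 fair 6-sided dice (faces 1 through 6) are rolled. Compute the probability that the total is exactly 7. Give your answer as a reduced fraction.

5/324

There are 6^4 = 1296 equally likely outcomes.
The number of ordered 4-tuples from {1,…,6} summing to 7 is 20.
P(sum = 7) = 20/1296 = 5/324.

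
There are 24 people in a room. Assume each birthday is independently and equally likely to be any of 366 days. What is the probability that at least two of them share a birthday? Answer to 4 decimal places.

It's easier to compute the probability that all 24 are distinct.
P(all distinct) = 366/366 · 365/366 · ··· · 343/366 ≈ 0.4627.
So the probability of at least one match is 1 − 0.4627 = 0.5373.

0.5373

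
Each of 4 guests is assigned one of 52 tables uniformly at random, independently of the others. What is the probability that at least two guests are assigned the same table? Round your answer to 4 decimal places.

0.1114

It's easier to compute the probability that all 4 are distinct.
P(all distinct) = 52/52 · 51/52 · ··· · 49/52 ≈ 0.8886.
So the probability of at least one match is 1 − 0.8886 = 0.1114.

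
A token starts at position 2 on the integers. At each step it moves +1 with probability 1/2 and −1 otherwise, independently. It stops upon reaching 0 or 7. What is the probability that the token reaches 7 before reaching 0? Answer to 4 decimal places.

0.2857

With a fair step, P(i) = ½P(i−1) + ½P(i+1) with P(0)=0, P(7)=1 has the linear solution P(i) = i/7.
P(2) = 2/7 ≈ 0.2857.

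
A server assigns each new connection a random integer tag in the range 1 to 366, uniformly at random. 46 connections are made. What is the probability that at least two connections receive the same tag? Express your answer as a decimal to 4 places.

It's easier to compute the probability that all 46 are distinct.
P(all distinct) = 366/366 · 365/366 · ··· · 321/366 ≈ 0.0522.
So the probability of at least one match is 1 − 0.0522 = 0.9478.

0.9478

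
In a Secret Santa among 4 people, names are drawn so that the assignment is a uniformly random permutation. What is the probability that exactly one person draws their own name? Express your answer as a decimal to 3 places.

Choose which one is fixed: C(4,1) = 4 ways.
The remaining 3 must have no fixed point: D(3) = 2.
P = 4·2/24 = 1/3 ≈ 0.333.

0.333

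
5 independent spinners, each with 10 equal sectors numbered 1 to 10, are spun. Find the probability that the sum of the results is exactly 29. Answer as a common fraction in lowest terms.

47/800

There are 10^5 = 100000 equally likely outcomes.
The number of ordered 5-tuples from {1,…,10} summing to 29 is 5875.
P(sum = 29) = 5875/100000 = 47/800.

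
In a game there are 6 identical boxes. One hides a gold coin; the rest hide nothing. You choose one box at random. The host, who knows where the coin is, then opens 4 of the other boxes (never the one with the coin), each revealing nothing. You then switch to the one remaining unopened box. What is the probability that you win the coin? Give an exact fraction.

5/6

Your original box holds the coin with probability 1/6, so the other 5 collectively hold it with probability 5/6.
The host can always find 4 empty boxes to open, so the reveals don't change that 5/6; it is now spread over the 1 remaining unopened box.
P(win by switching) = (5/6) · (1/1) = 5/6.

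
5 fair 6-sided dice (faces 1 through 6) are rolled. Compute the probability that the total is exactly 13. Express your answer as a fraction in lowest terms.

35/648

There are 6^5 = 7776 equally likely outcomes.
The number of ordered 5-tuples from {1,…,6} summing to 13 is 420.
P(sum = 13) = 420/7776 = 35/648.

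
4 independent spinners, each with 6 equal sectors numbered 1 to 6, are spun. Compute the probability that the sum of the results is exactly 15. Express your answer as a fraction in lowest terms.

35/324

There are 6^4 = 1296 equally likely outcomes.
The number of ordered 4-tuples from {1,…,6} summing to 15 is 140.
P(sum = 15) = 140/1296 = 35/324.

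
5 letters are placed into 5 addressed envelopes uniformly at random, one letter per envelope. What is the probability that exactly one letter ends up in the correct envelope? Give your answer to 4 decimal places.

0.3750

Choose which one is fixed: C(5,1) = 5 ways.
The remaining 4 must have no fixed point: D(4) = 9.
P = 5·9/120 = 3/8 ≈ 0.3750.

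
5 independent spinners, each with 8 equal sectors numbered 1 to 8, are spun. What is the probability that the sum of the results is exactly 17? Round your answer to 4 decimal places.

There are 8^5 = 32768 equally likely outcomes.
The number of ordered 5-tuples from {1,…,8} summing to 17 is 1470.
P(sum = 17) = 1470/32768 = 735/16384 ≈ 0.0449.

0.0449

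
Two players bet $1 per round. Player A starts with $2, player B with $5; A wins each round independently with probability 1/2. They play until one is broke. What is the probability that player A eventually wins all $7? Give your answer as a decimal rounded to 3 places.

With a fair step, P(i) = ½P(i−1) + ½P(i+1) with P(0)=0, P(7)=1 has the linear solution P(i) = i/7.
P(2) = 2/7 ≈ 0.286.

0.286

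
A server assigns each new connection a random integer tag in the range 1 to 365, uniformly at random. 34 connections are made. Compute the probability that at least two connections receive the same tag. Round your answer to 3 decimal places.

0.795

It's easier to compute the probability that all 34 are distinct.
P(all distinct) = 365/365 · 364/365 · ··· · 332/365 ≈ 0.205.
So the probability of at least one match is 1 − 0.205 = 0.795.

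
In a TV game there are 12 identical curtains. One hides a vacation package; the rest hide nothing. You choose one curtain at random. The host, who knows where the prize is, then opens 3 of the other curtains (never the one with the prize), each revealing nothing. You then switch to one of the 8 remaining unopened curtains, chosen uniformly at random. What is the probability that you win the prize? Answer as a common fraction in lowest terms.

Your original curtain holds the prize with probability 1/12, so the other 11 collectively hold it with probability 11/12.
The host can always find 3 empty curtains to open, so the reveals don't change that 11/12; it is now spread over the 8 remaining unopened curtains.
P(win by switching) = (11/12) · (1/8) = 11/96.

11/96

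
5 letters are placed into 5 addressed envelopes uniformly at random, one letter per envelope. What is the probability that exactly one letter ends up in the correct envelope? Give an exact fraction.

Choose which one is fixed: C(5,1) = 5 ways.
The remaining 4 must have no fixed point: D(4) = 9.
P = 5·9/120 = 3/8.

3/8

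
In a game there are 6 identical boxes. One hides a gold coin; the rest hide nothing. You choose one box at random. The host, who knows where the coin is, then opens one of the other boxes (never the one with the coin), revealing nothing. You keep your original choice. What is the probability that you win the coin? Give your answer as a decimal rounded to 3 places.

0.167

The host can always open an empty box regardless of your choice, so this gives no information about your original box.
P(win by staying) = 1/6 ≈ 0.167.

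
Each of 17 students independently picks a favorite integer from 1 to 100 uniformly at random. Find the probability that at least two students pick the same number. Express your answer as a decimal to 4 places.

It's easier to compute the probability that all 17 are distinct.
P(all distinct) = 100/100 · 99/100 · ··· · 84/100 ≈ 0.2365.
So the probability of at least one match is 1 − 0.2365 = 0.7635.

0.7635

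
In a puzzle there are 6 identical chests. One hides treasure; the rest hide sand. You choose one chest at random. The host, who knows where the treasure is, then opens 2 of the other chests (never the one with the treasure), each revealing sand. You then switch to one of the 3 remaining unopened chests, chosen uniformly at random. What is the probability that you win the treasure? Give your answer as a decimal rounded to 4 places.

Your original chest holds the treasure with probability 1/6, so the other 5 collectively hold it with probability 5/6.
The host can always find 2 empty chests to open, so the reveals don't change that 5/6; it is now spread over the 3 remaining unopened chests.
P(win by switching) = (5/6) · (1/3) = 5/18 ≈ 0.2778.

0.2778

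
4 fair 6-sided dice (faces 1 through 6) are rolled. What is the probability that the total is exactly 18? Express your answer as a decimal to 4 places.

0.0617

There are 6^4 = 1296 equally likely outcomes.
The number of ordered 4-tuples from {1,…,6} summing to 18 is 80.
P(sum = 18) = 80/1296 = 5/81 ≈ 0.0617.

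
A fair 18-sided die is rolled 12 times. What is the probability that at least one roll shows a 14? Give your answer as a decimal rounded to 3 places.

0.496

P(no roll shows a 14) = (17/18)^12 ≈ 0.504.
P(at least one) = 1 − 0.504 = 0.496.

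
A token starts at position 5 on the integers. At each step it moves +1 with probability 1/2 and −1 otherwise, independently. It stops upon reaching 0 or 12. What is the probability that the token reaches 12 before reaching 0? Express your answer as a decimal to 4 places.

0.4167

With a fair step, P(i) = ½P(i−1) + ½P(i+1) with P(0)=0, P(12)=1 has the linear solution P(i) = i/12.
P(5) = 5/12 ≈ 0.4167.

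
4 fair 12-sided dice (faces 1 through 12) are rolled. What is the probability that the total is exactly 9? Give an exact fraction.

There are 12^4 = 20736 equally likely outcomes.
The number of ordered 4-tuples from {1,…,12} summing to 9 is 56.
P(sum = 9) = 56/20736 = 7/2592.

7/2592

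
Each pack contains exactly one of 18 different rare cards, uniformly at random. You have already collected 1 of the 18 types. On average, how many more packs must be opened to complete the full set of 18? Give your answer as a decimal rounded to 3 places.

Starting from 1 distinct type, each trial gives a new one with probability (18−i)/18 when i types are held, so the wait for the next new type is 18/(18−i).
E = 18/17 + 18/16 + 18/15 + 18/14 + 18/13 + 18/12 + 18/11 + 18/10 + 18/9 + 18/8 + 18/7 + 18/6 + 18/5 + 18/4 + 18/3 + 18/2 + 18/1 = 42142223/680680 ≈ 61.912.

61.912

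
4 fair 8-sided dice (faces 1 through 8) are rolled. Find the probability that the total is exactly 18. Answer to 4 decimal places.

There are 8^4 = 4096 equally likely outcomes.
The number of ordered 4-tuples from {1,…,8} summing to 18 is 344.
P(sum = 18) = 344/4096 = 43/512 ≈ 0.0840.

0.0840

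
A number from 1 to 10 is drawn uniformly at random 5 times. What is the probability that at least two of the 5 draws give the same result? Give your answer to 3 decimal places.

P(all 5 different) = 10/10 · 9/10 · ··· · 6/10 ≈ 0.302.
P(at least two equal) = 1 − 0.302 = 0.698.

0.698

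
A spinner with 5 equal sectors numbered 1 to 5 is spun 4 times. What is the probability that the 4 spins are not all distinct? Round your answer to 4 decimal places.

P(all 4 different) = 5/5 · 4/5 · ··· · 2/5 ≈ 0.1920.
P(at least two equal) = 1 − 0.1920 = 0.8080.

0.8080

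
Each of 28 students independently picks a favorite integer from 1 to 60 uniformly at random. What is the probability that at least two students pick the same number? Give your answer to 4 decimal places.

0.9995

It's easier to compute the probability that all 28 are distinct.
P(all distinct) = 60/60 · 59/60 · ··· · 33/60 ≈ 0.0005.
So the probability of at least one match is 1 − 0.0005 = 0.9995.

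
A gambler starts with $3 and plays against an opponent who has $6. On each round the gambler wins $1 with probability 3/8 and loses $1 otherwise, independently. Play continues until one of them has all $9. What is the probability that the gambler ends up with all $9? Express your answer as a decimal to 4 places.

0.0370

Let r = q/p = (5/8)/(3/8) = 5/3. The recurrence P(i) = p·P(i+1) + q·P(i−1) with P(0)=0, P(9)=1 gives P(i) = (1 − r^i)/(1 − r^9).
P(3) = (1 − (5/3)^3) / (1 − (5/3)^9) = 729/19729 ≈ 0.0370.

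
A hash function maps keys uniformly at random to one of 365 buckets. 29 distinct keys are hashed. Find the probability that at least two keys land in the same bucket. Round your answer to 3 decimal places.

It's easier to compute the probability that all 29 are distinct.
P(all distinct) = 365/365 · 364/365 · ··· · 337/365 ≈ 0.319.
So the probability of at least one match is 1 − 0.319 = 0.681.

0.681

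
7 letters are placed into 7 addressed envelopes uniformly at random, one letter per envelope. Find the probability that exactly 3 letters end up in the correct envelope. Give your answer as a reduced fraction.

1/16

Choose which 3 of the 7 are fixed: C(7,3) = 35 ways.
The remaining 4 must have no fixed point: D(4) = 9.
P = 35·9/5040 = 1/16.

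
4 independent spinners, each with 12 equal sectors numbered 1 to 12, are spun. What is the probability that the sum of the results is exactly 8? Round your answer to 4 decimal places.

There are 12^4 = 20736 equally likely outcomes.
The number of ordered 4-tuples from {1,…,12} summing to 8 is 35.
P(sum = 8) = 35/20736 ≈ 0.0017.

0.0017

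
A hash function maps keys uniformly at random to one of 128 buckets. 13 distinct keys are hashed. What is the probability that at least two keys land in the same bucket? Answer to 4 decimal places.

0.4675

It's easier to compute the probability that all 13 are distinct.
P(all distinct) = 128/128 · 127/128 · ··· · 116/128 ≈ 0.5325.
So the probability of at least one match is 1 − 0.5325 = 0.4675.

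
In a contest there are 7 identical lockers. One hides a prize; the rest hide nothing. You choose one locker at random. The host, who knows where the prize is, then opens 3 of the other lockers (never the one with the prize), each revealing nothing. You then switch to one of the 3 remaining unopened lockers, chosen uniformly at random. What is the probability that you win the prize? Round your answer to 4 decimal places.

Your original locker holds the prize with probability 1/7, so the other 6 collectively hold it with probability 6/7.
The host can always find 3 empty lockers to open, so the reveals don't change that 6/7; it is now spread over the 3 remaining unopened lockers.
P(win by switching) = (6/7) · (1/3) = 2/7 ≈ 0.2857.

0.2857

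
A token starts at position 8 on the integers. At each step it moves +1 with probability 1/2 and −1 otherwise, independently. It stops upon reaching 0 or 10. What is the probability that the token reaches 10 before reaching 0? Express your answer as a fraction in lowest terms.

With a fair step, P(i) = ½P(i−1) + ½P(i+1) with P(0)=0, P(10)=1 has the linear solution P(i) = i/10.
P(8) = 8/10 = 4/5.

4/5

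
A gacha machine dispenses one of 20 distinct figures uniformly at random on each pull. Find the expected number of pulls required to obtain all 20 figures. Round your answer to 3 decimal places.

71.955

After i distinct types are collected, each trial gives a new one with probability (20−i)/20, so the expected wait for the next new type is 20/(20−i).
E = 20/20 + 20/19 + 20/18 + 20/17 + 20/16 + 20/15 + 20/14 + 20/13 + 20/12 + 20/11 + 20/10 + 20/9 + 20/8 + 20/7 + 20/6 + 20/5 + 20/4 + 20/3 + 20/2 + 20/1 = 279175675/3879876 ≈ 71.955.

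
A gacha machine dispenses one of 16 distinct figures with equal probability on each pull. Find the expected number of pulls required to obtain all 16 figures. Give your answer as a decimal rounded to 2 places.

After i distinct types are collected, each trial gives a new one with probability (16−i)/16, so the expected wait for the next new type is 16/(16−i).
E = 16/16 + 16/15 + 16/14 + 16/13 + 16/12 + 16/11 + 16/10 + 16/9 + 16/8 + 16/7 + 16/6 + 16/5 + 16/4 + 16/3 + 16/2 + 16/1 = 2436559/45045 ≈ 54.09.

54.09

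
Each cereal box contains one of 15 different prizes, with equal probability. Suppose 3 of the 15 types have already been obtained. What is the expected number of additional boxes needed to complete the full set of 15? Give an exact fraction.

86021/1848

Starting from 3 distinct types, each trial gives a new one with probability (15−i)/15 when i types are held, so the wait for the next new type is 15/(15−i).
E = 15/12 + 15/11 + 15/10 + 15/9 + 15/8 + 15/7 + 15/6 + 15/5 + 15/4 + 15/3 + 15/2 + 15/1 = 86021/1848.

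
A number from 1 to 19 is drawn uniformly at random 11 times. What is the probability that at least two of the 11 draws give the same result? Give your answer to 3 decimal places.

P(all 11 different) = 19/19 · 18/19 · ··· · 9/19 ≈ 0.026.
P(at least two equal) = 1 − 0.026 = 0.974.

0.974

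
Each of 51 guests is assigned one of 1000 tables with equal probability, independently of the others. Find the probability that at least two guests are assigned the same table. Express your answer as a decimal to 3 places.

It's easier to compute the probability that all 51 are distinct.
P(all distinct) = 1000/1000 · 999/1000 · ··· · 950/1000 ≈ 0.273.
So the probability of at least one match is 1 − 0.273 = 0.727.

0.727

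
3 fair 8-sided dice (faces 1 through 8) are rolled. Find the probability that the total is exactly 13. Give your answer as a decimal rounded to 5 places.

0.09375

There are 8^3 = 512 equally likely outcomes.
The number of ordered 3-tuples from {1,…,8} summing to 13 is 48.
P(sum = 13) = 48/512 = 3/32 ≈ 0.09375.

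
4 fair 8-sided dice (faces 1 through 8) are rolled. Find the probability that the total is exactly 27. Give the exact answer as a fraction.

7/512

There are 8^4 = 4096 equally likely outcomes.
The number of ordered 4-tuples from {1,…,8} summing to 27 is 56.
P(sum = 27) = 56/4096 = 7/512.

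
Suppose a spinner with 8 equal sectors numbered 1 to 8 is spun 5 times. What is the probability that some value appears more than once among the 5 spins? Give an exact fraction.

P(all 5 different) = 8/8 · 7/8 · ··· · 4/8 = 105/512.
P(at least two equal) = 1 − 105/512 = 407/512.

407/512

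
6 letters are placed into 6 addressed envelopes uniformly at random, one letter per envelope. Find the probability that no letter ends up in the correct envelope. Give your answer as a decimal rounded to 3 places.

0.368

This is the derangement probability: permutations of 6 with no fixed point.
D(6) = 6! · (1 − 1/1! + 1/2! − ··· + (−1)^6/6!) = 265.
P = 265/720 = 53/144 ≈ 0.368.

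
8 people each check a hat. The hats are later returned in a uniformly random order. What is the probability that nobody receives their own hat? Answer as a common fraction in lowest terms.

This is the derangement probability: permutations of 8 with no fixed point.
D(8) = 8! · (1 − 1/1! + 1/2! − ··· + (−1)^8/8!) = 14833.
P = 14833/40320 = 2119/5760.

2119/5760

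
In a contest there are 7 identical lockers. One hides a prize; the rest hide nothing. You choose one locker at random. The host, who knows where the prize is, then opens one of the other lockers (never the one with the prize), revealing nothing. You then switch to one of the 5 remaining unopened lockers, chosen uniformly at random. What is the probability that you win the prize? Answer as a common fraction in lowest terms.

Your original locker holds the prize with probability 1/7, so the other 6 collectively hold it with probability 6/7.
The host can always find an empty locker to open, so this doesn't change that 6/7; it is now spread over the 5 remaining unopened lockers.
P(win by switching) = (6/7) · (1/5) = 6/35.

6/35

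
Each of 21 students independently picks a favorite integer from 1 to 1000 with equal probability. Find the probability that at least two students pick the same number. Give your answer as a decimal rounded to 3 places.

0.191

It's easier to compute the probability that all 21 are distinct.
P(all distinct) = 1000/1000 · 999/1000 · ··· · 980/1000 ≈ 0.809.
So the probability of at least one match is 1 − 0.809 = 0.191.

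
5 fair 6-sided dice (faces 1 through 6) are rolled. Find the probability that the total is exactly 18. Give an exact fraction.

65/648

There are 6^5 = 7776 equally likely outcomes.
The number of ordered 5-tuples from {1,…,6} summing to 18 is 780.
P(sum = 18) = 780/7776 = 65/648.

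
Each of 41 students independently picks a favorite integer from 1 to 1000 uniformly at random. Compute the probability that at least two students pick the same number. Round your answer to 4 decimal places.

0.5645

It's easier to compute the probability that all 41 are distinct.
P(all distinct) = 1000/1000 · 999/1000 · ··· · 960/1000 ≈ 0.4355.
So the probability of at least one match is 1 − 0.4355 = 0.5645.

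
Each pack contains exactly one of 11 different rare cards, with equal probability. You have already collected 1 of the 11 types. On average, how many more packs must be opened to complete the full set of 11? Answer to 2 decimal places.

Starting from 1 distinct type, each trial gives a new one with probability (11−i)/11 when i types are held, so the wait for the next new type is 11/(11−i).
E = 11/10 + 11/9 + 11/8 + 11/7 + 11/6 + 11/5 + 11/4 + 11/3 + 11/2 + 11/1 = 81191/2520 ≈ 32.22.

32.22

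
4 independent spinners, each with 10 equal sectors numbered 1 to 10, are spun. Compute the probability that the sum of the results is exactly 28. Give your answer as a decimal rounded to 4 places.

There are 10^4 = 10000 equally likely outcomes.
The number of ordered 4-tuples from {1,…,10} summing to 28 is 415.
P(sum = 28) = 415/10000 = 83/2000 ≈ 0.0415.

0.0415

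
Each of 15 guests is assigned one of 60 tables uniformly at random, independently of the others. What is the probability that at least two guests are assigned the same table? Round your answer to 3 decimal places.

It's easier to compute the probability that all 15 are distinct.
P(all distinct) = 60/60 · 59/60 · ··· · 46/60 ≈ 0.148.
So the probability of at least one match is 1 − 0.148 = 0.852.

0.852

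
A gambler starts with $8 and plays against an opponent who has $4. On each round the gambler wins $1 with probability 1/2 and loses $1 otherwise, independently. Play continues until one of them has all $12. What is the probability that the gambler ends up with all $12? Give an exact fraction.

2/3

With a fair step, P(i) = ½P(i−1) + ½P(i+1) with P(0)=0, P(12)=1 has the linear solution P(i) = i/12.
P(8) = 8/12 = 2/3.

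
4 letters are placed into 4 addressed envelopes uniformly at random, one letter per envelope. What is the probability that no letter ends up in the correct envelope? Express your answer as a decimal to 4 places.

This is the derangement probability: permutations of 4 with no fixed point.
D(4) = 4! · (1 − 1/1! + 1/2! − ··· + (−1)^4/4!) = 9.
P = 9/24 = 3/8 ≈ 0.3750.

0.3750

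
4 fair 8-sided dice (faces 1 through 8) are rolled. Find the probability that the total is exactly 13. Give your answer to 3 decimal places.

0.050

There are 8^4 = 4096 equally likely outcomes.
The number of ordered 4-tuples from {1,…,8} summing to 13 is 204.
P(sum = 13) = 204/4096 = 51/1024 ≈ 0.050.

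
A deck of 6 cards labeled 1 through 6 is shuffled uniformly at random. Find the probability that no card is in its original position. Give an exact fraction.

53/144

This is the derangement probability: permutations of 6 with no fixed point.
D(6) = 6! · (1 − 1/1! + 1/2! − ··· + (−1)^6/6!) = 265.
P = 265/720 = 53/144.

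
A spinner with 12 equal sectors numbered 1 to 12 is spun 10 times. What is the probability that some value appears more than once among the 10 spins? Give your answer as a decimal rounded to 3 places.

P(all 10 different) = 12/12 · 11/12 · ··· · 3/12 ≈ 0.004.
P(at least two equal) = 1 − 0.004 = 0.996.

0.996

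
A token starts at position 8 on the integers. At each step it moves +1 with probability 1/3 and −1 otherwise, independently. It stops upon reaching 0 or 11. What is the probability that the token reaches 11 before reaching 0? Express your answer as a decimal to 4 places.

Let r = q/p = (2/3)/(1/3) = 2. The recurrence P(i) = p·P(i+1) + q·P(i−1) with P(0)=0, P(11)=1 gives P(i) = (1 − r^i)/(1 − r^11).
P(8) = (1 − (2)^8) / (1 − (2)^11) = 255/2047 ≈ 0.1246.

0.1246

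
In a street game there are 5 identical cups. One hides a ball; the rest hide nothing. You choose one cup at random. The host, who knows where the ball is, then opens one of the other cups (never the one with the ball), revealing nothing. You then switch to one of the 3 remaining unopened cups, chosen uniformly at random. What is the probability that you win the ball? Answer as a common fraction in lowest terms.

4/15

Your original cup holds the ball with probability 1/5, so the other 4 collectively hold it with probability 4/5.
The host can always find an empty cup to open, so this doesn't change that 4/5; it is now spread over the 3 remaining unopened cups.
P(win by switching) = (4/5) · (1/3) = 4/15.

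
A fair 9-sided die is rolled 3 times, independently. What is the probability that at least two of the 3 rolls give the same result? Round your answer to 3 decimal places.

P(all 3 different) = 9/9 · 8/9 · ··· · 7/9 ≈ 0.691.
P(at least two equal) = 1 − 0.691 = 0.309.

0.309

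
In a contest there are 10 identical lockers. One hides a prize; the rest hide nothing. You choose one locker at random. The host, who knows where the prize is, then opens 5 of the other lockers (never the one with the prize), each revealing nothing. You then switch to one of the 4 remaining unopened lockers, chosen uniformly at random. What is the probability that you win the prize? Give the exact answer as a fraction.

Your original locker holds the prize with probability 1/10, so the other 9 collectively hold it with probability 9/10.
The host can always find 5 empty lockers to open, so the reveals don't change that 9/10; it is now spread over the 4 remaining unopened lockers.
P(win by switching) = (9/10) · (1/4) = 9/40.

9/40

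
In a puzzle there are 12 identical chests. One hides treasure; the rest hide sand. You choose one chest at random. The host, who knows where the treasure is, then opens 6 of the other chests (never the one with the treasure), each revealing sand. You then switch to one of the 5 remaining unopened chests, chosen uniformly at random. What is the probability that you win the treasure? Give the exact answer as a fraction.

Your original chest holds the treasure with probability 1/12, so the other 11 collectively hold it with probability 11/12.
The host can always find 6 empty chests to open, so the reveals don't change that 11/12; it is now spread over the 5 remaining unopened chests.
P(win by switching) = (11/12) · (1/5) = 11/60.

11/60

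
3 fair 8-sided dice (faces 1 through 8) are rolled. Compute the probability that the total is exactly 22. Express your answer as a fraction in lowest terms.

There are 8^3 = 512 equally likely outcomes.
The number of ordered 3-tuples from {1,…,8} summing to 22 is 6.
P(sum = 22) = 6/512 = 3/256.

3/256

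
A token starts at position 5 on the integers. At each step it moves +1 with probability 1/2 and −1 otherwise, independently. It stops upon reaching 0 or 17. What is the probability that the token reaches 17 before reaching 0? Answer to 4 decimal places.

0.2941

With a fair step, P(i) = ½P(i−1) + ½P(i+1) with P(0)=0, P(17)=1 has the linear solution P(i) = i/17.
P(5) = 5/17 ≈ 0.2941.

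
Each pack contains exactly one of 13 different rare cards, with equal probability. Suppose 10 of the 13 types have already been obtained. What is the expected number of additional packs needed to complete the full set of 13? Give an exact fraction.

143/6

Starting from 10 distinct types, each trial gives a new one with probability (13−i)/13 when i types are held, so the wait for the next new type is 13/(13−i).
E = 13/3 + 13/2 + 13/1 = 143/6.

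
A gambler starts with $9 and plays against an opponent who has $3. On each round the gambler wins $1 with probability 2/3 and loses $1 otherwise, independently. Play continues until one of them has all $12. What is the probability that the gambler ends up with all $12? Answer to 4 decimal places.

Let r = q/p = (1/3)/(2/3) = 1/2. The recurrence P(i) = p·P(i+1) + q·P(i−1) with P(0)=0, P(12)=1 gives P(i) = (1 − r^i)/(1 − r^12).
P(9) = (1 − (1/2)^9) / (1 − (1/2)^12) = 584/585 ≈ 0.9983.

0.9983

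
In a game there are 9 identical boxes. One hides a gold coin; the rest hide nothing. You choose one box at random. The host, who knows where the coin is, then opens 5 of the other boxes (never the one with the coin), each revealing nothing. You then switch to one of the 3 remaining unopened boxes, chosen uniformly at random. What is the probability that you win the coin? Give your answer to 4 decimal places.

Your original box holds the coin with probability 1/9, so the other 8 collectively hold it with probability 8/9.
The host can always find 5 empty boxes to open, so the reveals don't change that 8/9; it is now spread over the 3 remaining unopened boxes.
P(win by switching) = (8/9) · (1/3) = 8/27 ≈ 0.2963.

0.2963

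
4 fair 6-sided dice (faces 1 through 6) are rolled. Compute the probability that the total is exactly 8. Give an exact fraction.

There are 6^4 = 1296 equally likely outcomes.
The number of ordered 4-tuples from {1,…,6} summing to 8 is 35.
P(sum = 8) = 35/1296.

35/1296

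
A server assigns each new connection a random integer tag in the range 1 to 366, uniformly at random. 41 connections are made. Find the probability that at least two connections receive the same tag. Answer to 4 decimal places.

It's easier to compute the probability that all 41 are distinct.
P(all distinct) = 366/366 · 365/366 · ··· · 326/366 ≈ 0.0975.
So the probability of at least one match is 1 − 0.0975 = 0.9025.

0.9025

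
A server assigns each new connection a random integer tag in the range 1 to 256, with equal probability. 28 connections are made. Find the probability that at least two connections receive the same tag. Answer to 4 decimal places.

0.7840

It's easier to compute the probability that all 28 are distinct.
P(all distinct) = 256/256 · 255/256 · ··· · 229/256 ≈ 0.2160.
So the probability of at least one match is 1 − 0.2160 = 0.7840.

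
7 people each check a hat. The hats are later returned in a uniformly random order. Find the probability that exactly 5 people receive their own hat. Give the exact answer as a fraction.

1/240

Choose which 5 of the 7 are fixed: C(7,5) = 21 ways.
The remaining 2 must have no fixed point: D(2) = 1.
P = 21·1/5040 = 1/240.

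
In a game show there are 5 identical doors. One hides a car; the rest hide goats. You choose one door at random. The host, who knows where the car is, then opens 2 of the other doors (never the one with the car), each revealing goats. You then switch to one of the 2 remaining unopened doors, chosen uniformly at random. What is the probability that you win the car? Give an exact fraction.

Your original door holds the car with probability 1/5, so the other 4 collectively hold it with probability 4/5.
The host can always find 2 empty doors to open, so the reveals don't change that 4/5; it is now spread over the 2 remaining unopened doors.
P(win by switching) = (4/5) · (1/2) = 2/5.

2/5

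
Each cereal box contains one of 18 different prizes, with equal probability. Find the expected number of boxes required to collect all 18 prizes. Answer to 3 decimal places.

62.912

After i distinct types are collected, each trial gives a new one with probability (18−i)/18, so the expected wait for the next new type is 18/(18−i).
E = 18/18 + 18/17 + 18/16 + 18/15 + 18/14 + 18/13 + 18/12 + 18/11 + 18/10 + 18/9 + 18/8 + 18/7 + 18/6 + 18/5 + 18/4 + 18/3 + 18/2 + 18/1 = 42822903/680680 ≈ 62.912.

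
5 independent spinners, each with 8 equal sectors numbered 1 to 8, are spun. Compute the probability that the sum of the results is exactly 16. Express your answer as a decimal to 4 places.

0.0363

There are 8^5 = 32768 equally likely outcomes.
The number of ordered 5-tuples from {1,…,8} summing to 16 is 1190.
P(sum = 16) = 1190/32768 = 595/16384 ≈ 0.0363.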